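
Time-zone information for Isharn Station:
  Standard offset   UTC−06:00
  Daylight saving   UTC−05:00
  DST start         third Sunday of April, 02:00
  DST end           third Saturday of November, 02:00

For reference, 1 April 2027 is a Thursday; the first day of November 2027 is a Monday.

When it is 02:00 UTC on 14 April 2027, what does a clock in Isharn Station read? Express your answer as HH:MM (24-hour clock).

1 April 2027 is a Thursday, so the first Sunday is April 4 and the third is April 18.
1 November 2027 is a Monday, so the first Saturday is November 6 and the third is November 20.
At the standard offset (UTC−06:00), 02:00 UTC − 6h = 20:00 Isharn Station standard time (rolling into the previous day, 13 April 2027).
The standard-time date in Isharn Station, 13 April 2027, is outside the daylight-saving period (18 April – 20 November), so Isharn Station is on standard time, UTC−06:00.
02:00 UTC − 6h = 20:00 local (rolling into the previous day, 13 April 2027).

20:00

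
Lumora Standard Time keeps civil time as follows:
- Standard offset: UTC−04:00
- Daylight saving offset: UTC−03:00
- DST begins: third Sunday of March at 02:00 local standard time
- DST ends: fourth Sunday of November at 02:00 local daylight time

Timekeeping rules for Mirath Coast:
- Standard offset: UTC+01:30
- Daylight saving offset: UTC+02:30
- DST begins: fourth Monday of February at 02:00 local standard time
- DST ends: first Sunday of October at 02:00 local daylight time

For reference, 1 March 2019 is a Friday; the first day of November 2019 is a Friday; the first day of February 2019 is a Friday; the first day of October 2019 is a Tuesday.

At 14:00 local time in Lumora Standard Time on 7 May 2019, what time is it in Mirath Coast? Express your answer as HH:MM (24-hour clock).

1 March 2019 is a Friday, so the first Sunday is March 3 and the third is March 17.
1 November 2019 is a Friday, so the first Sunday is November 3 and the fourth is November 24.
7 May 2019 lies within the daylight-saving period (17 March – 24 November), so Lumora Standard Time is on daylight time, UTC−03:00.
14:00 Lumora Standard Time + 3h = 17:00 UTC.
1 February 2019 is a Friday, so the first Monday is February 4 and the fourth is February 25.
1 October 2019 is a Tuesday, so the first Sunday is October 6.
At the standard offset (UTC+01:30), 17:00 UTC + 1h30m = 18:30 Mirath Coast standard time.
Daylight saving runs 25 February – 6 October; the standard-time date in Mirath Coast, 7 May 2019, is inside that window, so Mirath Coast is at UTC+02:30.
17:00 UTC + 2h30m = 19:30 Mirath Coast.

19:30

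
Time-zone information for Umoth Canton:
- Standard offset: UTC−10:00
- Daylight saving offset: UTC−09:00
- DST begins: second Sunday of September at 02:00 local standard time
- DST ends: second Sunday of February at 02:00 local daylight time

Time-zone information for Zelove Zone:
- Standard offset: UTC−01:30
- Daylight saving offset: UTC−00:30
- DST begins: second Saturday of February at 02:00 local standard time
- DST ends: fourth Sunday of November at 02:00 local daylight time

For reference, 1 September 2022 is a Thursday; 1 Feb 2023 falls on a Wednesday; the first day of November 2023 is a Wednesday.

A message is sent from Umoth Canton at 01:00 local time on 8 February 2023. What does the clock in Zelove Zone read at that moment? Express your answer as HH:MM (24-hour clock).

1 September 2022 is a Thursday, so the first Sunday is September 4 and the second is September 11.
1 February 2023 is a Wednesday, so the first Sunday is February 5 and the second is February 12.
Daylight saving runs 11 September 2022 – 12 February 2023; 8 February 2023 is inside that window, so Umoth Canton is at UTC−09:00.
01:00 Umoth Canton + 9h = 10:00 UTC.
1 February 2023 is a Wednesday, so the first Saturday is February 4 and the second is February 11.
1 November 2023 is a Wednesday, so the first Sunday is November 5 and the fourth is November 26.
At the standard offset (UTC−01:30), 10:00 UTC − 1h30m = 08:30 Zelove Zone standard time.
The standard-time date in Zelove Zone, 8 February 2023, is outside the daylight-saving period (11 February – 26 November), so Zelove Zone is on standard time, UTC−01:30.
10:00 UTC − 1h30m = 08:30 Zelove Zone.

08:30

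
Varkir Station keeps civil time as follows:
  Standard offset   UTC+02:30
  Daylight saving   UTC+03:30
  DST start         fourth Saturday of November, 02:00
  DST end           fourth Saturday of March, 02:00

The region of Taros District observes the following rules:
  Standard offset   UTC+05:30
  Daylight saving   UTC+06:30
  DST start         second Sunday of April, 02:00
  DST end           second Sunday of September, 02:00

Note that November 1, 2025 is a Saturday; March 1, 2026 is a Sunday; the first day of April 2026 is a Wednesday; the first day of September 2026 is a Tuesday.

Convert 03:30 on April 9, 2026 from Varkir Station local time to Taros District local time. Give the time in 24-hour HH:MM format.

06:30

1 November 2025 is a Saturday, so the first Saturday is November 1 and the fourth is November 22.
1 March 2026 is a Sunday, so the first Saturday is March 7 and the fourth is March 28.
Daylight saving runs 22 November 2025 – 28 March 2026; April 9, 2026 is outside that window, so Varkir Station is on standard time at UTC+02:30.
03:30 Varkir Station − 2h30m = 01:00 UTC.
1 April 2026 is a Wednesday, so the first Sunday is April 5 and the second is April 12.
1 September 2026 is a Tuesday, so the first Sunday is September 6 and the second is September 13.
At the standard offset (UTC+05:30), 01:00 UTC + 5h30m = 06:30 Taros District standard time.
Daylight saving runs 12 April – 13 September; the standard-time date in Taros District, April 9, 2026, is outside that window, so Taros District is on standard time at UTC+05:30.
01:00 UTC + 5h30m = 06:30 Taros District.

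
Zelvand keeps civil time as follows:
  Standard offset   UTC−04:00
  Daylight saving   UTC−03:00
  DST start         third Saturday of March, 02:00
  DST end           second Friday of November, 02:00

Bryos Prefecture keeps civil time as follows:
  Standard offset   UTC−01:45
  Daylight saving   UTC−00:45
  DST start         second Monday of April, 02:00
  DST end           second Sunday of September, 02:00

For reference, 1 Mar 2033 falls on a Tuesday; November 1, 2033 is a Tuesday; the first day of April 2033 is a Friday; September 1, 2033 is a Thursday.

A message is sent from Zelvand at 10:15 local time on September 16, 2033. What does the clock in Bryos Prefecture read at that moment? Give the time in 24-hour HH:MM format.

11:30

1 March 2033 is a Tuesday, so the first Saturday is March 5 and the third is March 19.
1 November 2033 is a Tuesday, so the first Friday is November 4 and the second is November 11.
Daylight saving runs 19 March – 11 November; September 16, 2033 is inside that window, so Zelvand is at UTC−03:00.
10:15 Zelvand + 3h = 13:15 UTC.
1 April 2033 is a Friday, so the first Monday is April 4 and the second is April 11.
1 September 2033 is a Thursday, so the first Sunday is September 4 and the second is September 11.
At the standard offset (UTC−01:45), 13:15 UTC − 1h45m = 11:30 Bryos Prefecture standard time.
The standard-time date in Bryos Prefecture, September 16, 2033, is outside the daylight-saving period (11 April – 11 September), so Bryos Prefecture is on standard time, UTC−01:45.
13:15 UTC − 1h45m = 11:30 Bryos Prefecture.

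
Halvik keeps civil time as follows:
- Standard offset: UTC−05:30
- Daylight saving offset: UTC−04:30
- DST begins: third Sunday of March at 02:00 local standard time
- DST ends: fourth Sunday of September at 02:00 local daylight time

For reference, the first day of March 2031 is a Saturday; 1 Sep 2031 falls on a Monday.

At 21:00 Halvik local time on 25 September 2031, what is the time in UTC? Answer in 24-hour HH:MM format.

1 March 2031 is a Saturday, so the first Sunday is March 2 and the third is March 16.
1 September 2031 is a Monday, so the first Sunday is September 7 and the fourth is September 28.
25 September 2031 falls between 16 March and 28 September, so daylight saving is in effect and Halvik is at UTC−04:30.
21:00 local + 4h30m = 01:30 UTC (rolling into the next day, 26 September 2031).

01:30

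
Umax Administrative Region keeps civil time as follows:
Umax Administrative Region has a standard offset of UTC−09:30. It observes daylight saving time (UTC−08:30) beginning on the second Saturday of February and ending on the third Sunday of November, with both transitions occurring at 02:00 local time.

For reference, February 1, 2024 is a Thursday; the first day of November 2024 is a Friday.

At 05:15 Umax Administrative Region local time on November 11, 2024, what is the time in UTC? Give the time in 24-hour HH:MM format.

1 February 2024 is a Thursday, so the first Saturday is February 3 and the second is February 10.
1 November 2024 is a Friday, so the first Sunday is November 3 and the third is November 17.
Daylight saving runs 10 February – 17 November; November 11, 2024 is inside that window, so Umax Administrative Region is at UTC−08:30.
05:15 local + 8h30m = 13:45 UTC.

13:45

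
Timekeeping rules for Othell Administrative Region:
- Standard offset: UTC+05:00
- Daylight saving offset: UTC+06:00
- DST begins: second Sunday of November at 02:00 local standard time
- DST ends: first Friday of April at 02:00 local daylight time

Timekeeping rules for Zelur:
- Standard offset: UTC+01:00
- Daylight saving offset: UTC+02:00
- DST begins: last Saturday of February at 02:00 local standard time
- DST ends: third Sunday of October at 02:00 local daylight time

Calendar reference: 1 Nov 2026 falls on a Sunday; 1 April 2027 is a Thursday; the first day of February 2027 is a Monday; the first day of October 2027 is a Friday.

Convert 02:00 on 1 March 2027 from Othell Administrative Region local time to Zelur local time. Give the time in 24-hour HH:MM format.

1 November 2026 is a Sunday, so the first Sunday is November 1 and the second is November 8.
1 April 2027 is a Thursday, so the first Friday is April 2.
Daylight saving runs 8 November 2026 – 2 April 2027; 1 March 2027 is inside that window, so Othell Administrative Region is at UTC+06:00.
02:00 Othell Administrative Region − 6h = 20:00 UTC (rolling into the previous day, 28 February 2027).
1 February 2027 is a Monday, so Saturdays fall on 6, 13, 20, 27; the last is February 27.
1 October 2027 is a Friday, so the first Sunday is October 3 and the third is October 17.
At the standard offset (UTC+01:00), 20:00 UTC + 1h = 21:00 Zelur standard time.
The standard-time date in Zelur, 28 February 2027, falls between 27 February and 17 October, so daylight saving is in effect and Zelur is at UTC+02:00.
20:00 UTC + 2h = 22:00 Zelur.

22:00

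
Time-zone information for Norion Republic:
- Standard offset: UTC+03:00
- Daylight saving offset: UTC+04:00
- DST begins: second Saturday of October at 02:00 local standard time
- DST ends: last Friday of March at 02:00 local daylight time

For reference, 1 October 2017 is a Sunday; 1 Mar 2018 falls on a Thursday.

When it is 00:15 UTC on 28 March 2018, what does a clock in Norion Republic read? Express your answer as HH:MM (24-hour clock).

1 October 2017 is a Sunday, so the first Saturday is October 7 and the second is October 14.
1 March 2018 is a Thursday, so Fridays fall on 2, 9, 16, 23, 30; the last is March 30.
At the standard offset (UTC+03:00), 00:15 UTC + 3h = 03:15 Norion Republic standard time.
The standard-time date in Norion Republic, 28 March 2018, falls between 14 October 2017 and 30 March 2018, so daylight saving is in effect and Norion Republic is at UTC+04:00.
00:15 UTC + 4h = 04:15 local.

04:15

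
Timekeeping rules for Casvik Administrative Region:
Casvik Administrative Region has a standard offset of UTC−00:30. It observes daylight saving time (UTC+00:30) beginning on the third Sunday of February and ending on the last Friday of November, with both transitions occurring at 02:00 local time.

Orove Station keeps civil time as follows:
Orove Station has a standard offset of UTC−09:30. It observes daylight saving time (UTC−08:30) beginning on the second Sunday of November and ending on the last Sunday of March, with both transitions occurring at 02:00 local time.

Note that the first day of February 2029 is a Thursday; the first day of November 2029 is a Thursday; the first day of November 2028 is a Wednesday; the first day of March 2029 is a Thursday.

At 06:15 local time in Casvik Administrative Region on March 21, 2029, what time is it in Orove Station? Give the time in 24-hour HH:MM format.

21:15

1 February 2029 is a Thursday, so the first Sunday is February 4 and the third is February 18.
1 November 2029 is a Thursday, so Fridays fall on 2, 9, 16, 23, 30; the last is November 30.
March 21, 2029 lies within the daylight-saving period (18 February – 30 November), so Casvik Administrative Region is on daylight time, UTC+00:30.
06:15 Casvik Administrative Region − 0h30m = 05:45 UTC.
1 November 2028 is a Wednesday, so the first Sunday is November 5 and the second is November 12.
1 March 2029 is a Thursday, so Sundays fall on 4, 11, 18, 25; the last is March 25.
At the standard offset (UTC−09:30), 05:45 UTC − 9h30m = 20:15 Orove Station standard time (rolling into the previous day, 20 March 2029).
Daylight saving runs 12 November 2028 – 25 March 2029; the standard-time date in Orove Station, March 20, 2029, is inside that window, so Orove Station is at UTC−08:30.
05:45 UTC − 8h30m = 21:15 Orove Station (rolling into the previous day, 20 March 2029).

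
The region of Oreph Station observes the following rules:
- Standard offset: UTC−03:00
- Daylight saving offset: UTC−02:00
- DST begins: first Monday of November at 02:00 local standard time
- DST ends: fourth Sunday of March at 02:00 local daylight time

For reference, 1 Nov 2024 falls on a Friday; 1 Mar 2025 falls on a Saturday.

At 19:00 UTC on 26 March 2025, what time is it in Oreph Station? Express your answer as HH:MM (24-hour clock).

16:00

1 November 2024 is a Friday, so the first Monday is November 4.
1 March 2025 is a Saturday, so the first Sunday is March 2 and the fourth is March 23.
At the standard offset (UTC−03:00), 19:00 UTC − 3h = 16:00 Oreph Station standard time.
The standard-time date in Oreph Station, 26 March 2025, is outside the daylight-saving period (4 November 2024 – 23 March 2025), so Oreph Station is on standard time, UTC−03:00.
19:00 UTC − 3h = 16:00 local.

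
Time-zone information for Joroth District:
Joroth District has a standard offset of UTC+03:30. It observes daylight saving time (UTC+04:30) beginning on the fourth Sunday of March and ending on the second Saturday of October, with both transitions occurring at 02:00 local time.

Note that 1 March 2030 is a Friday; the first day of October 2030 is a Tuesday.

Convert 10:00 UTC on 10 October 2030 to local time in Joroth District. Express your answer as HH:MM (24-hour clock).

14:30

1 March 2030 is a Friday, so the first Sunday is March 3 and the fourth is March 24.
1 October 2030 is a Tuesday, so the first Saturday is October 5 and the second is October 12.
At the standard offset (UTC+03:30), 10:00 UTC + 3h30m = 13:30 Joroth District standard time.
Daylight saving runs 24 March – 12 October; the standard-time date in Joroth District, 10 October 2030, is inside that window, so Joroth District is at UTC+04:30.
10:00 UTC + 4h30m = 14:30 local.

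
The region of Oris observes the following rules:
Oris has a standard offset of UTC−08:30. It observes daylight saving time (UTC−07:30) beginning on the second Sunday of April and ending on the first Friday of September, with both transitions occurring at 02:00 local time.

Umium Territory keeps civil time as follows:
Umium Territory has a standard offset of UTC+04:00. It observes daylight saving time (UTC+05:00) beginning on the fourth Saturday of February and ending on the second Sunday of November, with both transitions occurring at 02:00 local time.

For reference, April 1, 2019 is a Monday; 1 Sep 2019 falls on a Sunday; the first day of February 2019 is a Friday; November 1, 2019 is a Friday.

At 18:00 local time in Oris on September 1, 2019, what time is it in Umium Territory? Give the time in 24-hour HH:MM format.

1 April 2019 is a Monday, so the first Sunday is April 7 and the second is April 14.
1 September 2019 is a Sunday, so the first Friday is September 6.
September 1, 2019 lies within the daylight-saving period (14 April – 6 September), so Oris is on daylight time, UTC−07:30.
18:00 Oris + 7h30m = 01:30 UTC (rolling into the next day, 2 September 2019).
1 February 2019 is a Friday, so the first Saturday is February 2 and the fourth is February 23.
1 November 2019 is a Friday, so the first Sunday is November 3 and the second is November 10.
At the standard offset (UTC+04:00), 01:30 UTC + 4h = 05:30 Umium Territory standard time.
The standard-time date in Umium Territory, September 2, 2019, falls between 23 February and 10 November, so daylight saving is in effect and Umium Territory is at UTC+05:00.
01:30 UTC + 5h = 06:30 Umium Territory.

06:30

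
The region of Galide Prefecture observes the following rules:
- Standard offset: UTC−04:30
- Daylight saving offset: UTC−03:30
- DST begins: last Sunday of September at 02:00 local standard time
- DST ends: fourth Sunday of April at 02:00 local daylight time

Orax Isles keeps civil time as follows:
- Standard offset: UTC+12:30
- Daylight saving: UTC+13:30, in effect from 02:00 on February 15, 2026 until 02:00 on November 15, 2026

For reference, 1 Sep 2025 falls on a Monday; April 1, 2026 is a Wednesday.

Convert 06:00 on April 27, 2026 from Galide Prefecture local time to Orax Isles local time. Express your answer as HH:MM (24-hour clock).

1 September 2025 is a Monday, so Sundays fall on 7, 14, 21, 28; the last is September 28.
1 April 2026 is a Wednesday, so the first Sunday is April 5 and the fourth is April 26.
Daylight saving runs 28 September 2025 – 26 April 2026; April 27, 2026 is outside that window, so Galide Prefecture is on standard time at UTC−04:30.
06:00 Galide Prefecture + 4h30m = 10:30 UTC.
At the standard offset (UTC+12:30), 10:30 UTC + 12h30m = 23:00 Orax Isles standard time.
The standard-time date in Orax Isles, April 27, 2026, lies within the daylight-saving period (15 February – 15 November), so Orax Isles is on daylight time, UTC+13:30.
10:30 UTC + 13h30m = 00:00 Orax Isles (rolling into the next day, 28 April 2026).

00:00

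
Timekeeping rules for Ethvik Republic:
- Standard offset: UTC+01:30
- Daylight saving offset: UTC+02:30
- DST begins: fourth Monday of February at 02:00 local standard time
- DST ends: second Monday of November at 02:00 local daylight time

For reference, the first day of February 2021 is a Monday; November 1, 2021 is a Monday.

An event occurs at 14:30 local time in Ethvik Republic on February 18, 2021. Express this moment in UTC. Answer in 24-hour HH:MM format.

13:00

1 February 2021 is a Monday, so the first Monday is February 1 and the fourth is February 22.
1 November 2021 is a Monday, so the first Monday is November 1 and the second is November 8.
Daylight saving runs 22 February – 8 November; February 18, 2021 is outside that window, so Ethvik Republic is on standard time at UTC+01:30.
14:30 local − 1h30m = 13:00 UTC.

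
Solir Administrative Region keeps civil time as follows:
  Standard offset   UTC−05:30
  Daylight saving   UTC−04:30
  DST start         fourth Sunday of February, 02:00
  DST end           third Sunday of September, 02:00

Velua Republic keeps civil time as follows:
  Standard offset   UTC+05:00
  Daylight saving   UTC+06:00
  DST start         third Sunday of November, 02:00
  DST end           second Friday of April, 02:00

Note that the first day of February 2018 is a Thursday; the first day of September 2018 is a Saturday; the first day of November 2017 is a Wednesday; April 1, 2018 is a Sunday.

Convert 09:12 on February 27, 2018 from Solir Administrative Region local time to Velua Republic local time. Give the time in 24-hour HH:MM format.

1 February 2018 is a Thursday, so the first Sunday is February 4 and the fourth is February 25.
1 September 2018 is a Saturday, so the first Sunday is September 2 and the third is September 16.
February 27, 2018 falls between 25 February and 16 September, so daylight saving is in effect and Solir Administrative Region is at UTC−04:30.
09:12 Solir Administrative Region + 4h30m = 13:42 UTC.
1 November 2017 is a Wednesday, so the first Sunday is November 5 and the third is November 19.
1 April 2018 is a Sunday, so the first Friday is April 6 and the second is April 13.
At the standard offset (UTC+05:00), 13:42 UTC + 5h = 18:42 Velua Republic standard time.
Daylight saving runs 19 November 2017 – 13 April 2018; the standard-time date in Velua Republic, February 27, 2018, is inside that window, so Velua Republic is at UTC+06:00.
13:42 UTC + 6h = 19:42 Velua Republic.

19:42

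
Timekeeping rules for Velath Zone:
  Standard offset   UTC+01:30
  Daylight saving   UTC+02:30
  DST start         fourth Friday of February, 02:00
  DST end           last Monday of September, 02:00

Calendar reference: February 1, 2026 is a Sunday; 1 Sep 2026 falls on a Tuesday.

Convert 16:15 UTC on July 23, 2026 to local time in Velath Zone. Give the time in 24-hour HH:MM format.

1 February 2026 is a Sunday, so the first Friday is February 6 and the fourth is February 27.
1 September 2026 is a Tuesday, so Mondays fall on 7, 14, 21, 28; the last is September 28.
At the standard offset (UTC+01:30), 16:15 UTC + 1h30m = 17:45 Velath Zone standard time.
The standard-time date in Velath Zone, July 23, 2026, lies within the daylight-saving period (27 February – 28 September), so Velath Zone is on daylight time, UTC+02:30.
16:15 UTC + 2h30m = 18:45 local.

18:45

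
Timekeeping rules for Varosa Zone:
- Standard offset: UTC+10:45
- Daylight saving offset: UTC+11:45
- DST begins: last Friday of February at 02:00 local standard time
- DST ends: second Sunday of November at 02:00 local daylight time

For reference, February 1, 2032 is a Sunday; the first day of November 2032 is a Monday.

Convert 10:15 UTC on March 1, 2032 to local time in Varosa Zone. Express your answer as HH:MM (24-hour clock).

22:00

1 February 2032 is a Sunday, so Fridays fall on 6, 13, 20, 27; the last is February 27.
1 November 2032 is a Monday, so the first Sunday is November 7 and the second is November 14.
At the standard offset (UTC+10:45), 10:15 UTC + 10h45m = 21:00 Varosa Zone standard time.
Daylight saving runs 27 February – 14 November; the standard-time date in Varosa Zone, March 1, 2032, is inside that window, so Varosa Zone is at UTC+11:45.
10:15 UTC + 11h45m = 22:00 local.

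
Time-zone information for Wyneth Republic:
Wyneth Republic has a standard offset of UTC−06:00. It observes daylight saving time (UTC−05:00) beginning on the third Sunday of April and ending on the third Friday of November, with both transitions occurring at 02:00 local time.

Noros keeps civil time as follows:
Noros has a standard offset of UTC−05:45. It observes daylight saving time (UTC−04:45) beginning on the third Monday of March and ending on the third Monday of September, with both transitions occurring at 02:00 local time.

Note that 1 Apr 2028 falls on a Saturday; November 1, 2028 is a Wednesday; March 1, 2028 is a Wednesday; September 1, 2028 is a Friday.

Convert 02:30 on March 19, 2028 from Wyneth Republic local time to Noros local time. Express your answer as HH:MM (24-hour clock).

02:45

1 April 2028 is a Saturday, so the first Sunday is April 2 and the third is April 16.
1 November 2028 is a Wednesday, so the first Friday is November 3 and the third is November 17.
March 19, 2028 is outside the daylight-saving period (16 April – 17 November), so Wyneth Republic is on standard time, UTC−06:00.
02:30 Wyneth Republic + 6h = 08:30 UTC.
1 March 2028 is a Wednesday, so the first Monday is March 6 and the third is March 20.
1 September 2028 is a Friday, so the first Monday is September 4 and the third is September 18.
At the standard offset (UTC−05:45), 08:30 UTC − 5h45m = 02:45 Noros standard time.
The standard-time date in Noros, March 19, 2028, is outside the daylight-saving period (20 March – 18 September), so Noros is on standard time, UTC−05:45.
08:30 UTC − 5h45m = 02:45 Noros.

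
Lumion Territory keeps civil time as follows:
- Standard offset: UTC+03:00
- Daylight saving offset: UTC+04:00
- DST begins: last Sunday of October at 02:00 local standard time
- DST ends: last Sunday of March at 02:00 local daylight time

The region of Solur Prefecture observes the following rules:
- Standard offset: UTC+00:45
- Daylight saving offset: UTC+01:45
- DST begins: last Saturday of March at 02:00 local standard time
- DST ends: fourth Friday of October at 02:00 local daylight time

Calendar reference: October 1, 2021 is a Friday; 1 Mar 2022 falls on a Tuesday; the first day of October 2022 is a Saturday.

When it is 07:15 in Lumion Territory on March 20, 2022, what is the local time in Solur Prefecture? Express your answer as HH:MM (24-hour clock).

04:00

1 October 2021 is a Friday, so Sundays fall on 3, 10, 17, 24, 31; the last is October 31.
1 March 2022 is a Tuesday, so Sundays fall on 6, 13, 20, 27; the last is March 27.
Daylight saving runs 31 October 2021 – 27 March 2022; March 20, 2022 is inside that window, so Lumion Territory is at UTC+04:00.
07:15 Lumion Territory − 4h = 03:15 UTC.
1 March 2022 is a Tuesday, so Saturdays fall on 5, 12, 19, 26; the last is March 26.
1 October 2022 is a Saturday, so the first Friday is October 7 and the fourth is October 28.
At the standard offset (UTC+00:45), 03:15 UTC + 0h45m = 04:00 Solur Prefecture standard time.
The standard-time date in Solur Prefecture, March 20, 2022, does not fall between 26 March and 28 October, so daylight saving is not in effect and Solur Prefecture is at UTC+00:45.
03:15 UTC + 0h45m = 04:00 Solur Prefecture.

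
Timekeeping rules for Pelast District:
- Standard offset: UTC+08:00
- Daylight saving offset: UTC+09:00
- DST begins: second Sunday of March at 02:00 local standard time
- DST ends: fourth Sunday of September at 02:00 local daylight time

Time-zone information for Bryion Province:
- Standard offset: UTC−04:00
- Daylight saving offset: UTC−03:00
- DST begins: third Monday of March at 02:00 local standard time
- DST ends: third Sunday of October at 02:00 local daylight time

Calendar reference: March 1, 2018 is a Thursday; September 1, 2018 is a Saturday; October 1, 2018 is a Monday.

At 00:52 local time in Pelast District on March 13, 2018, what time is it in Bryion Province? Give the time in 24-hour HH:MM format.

11:52

1 March 2018 is a Thursday, so the first Sunday is March 4 and the second is March 11.
1 September 2018 is a Saturday, so the first Sunday is September 2 and the fourth is September 23.
Daylight saving runs 11 March – 23 September; March 13, 2018 is inside that window, so Pelast District is at UTC+09:00.
00:52 Pelast District − 9h = 15:52 UTC (rolling into the previous day, 12 March 2018).
1 March 2018 is a Thursday, so the first Monday is March 5 and the third is March 19.
1 October 2018 is a Monday, so the first Sunday is October 7 and the third is October 21.
At the standard offset (UTC−04:00), 15:52 UTC − 4h = 11:52 Bryion Province standard time.
The standard-time date in Bryion Province, March 12, 2018, is outside the daylight-saving period (19 March – 21 October), so Bryion Province is on standard time, UTC−04:00.
15:52 UTC − 4h = 11:52 Bryion Province.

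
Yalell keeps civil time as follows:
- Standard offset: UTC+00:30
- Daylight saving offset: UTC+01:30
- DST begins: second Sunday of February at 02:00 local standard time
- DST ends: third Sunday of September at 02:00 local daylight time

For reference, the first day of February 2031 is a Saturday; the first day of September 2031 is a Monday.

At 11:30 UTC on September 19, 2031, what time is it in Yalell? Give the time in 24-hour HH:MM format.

13:00

1 February 2031 is a Saturday, so the first Sunday is February 2 and the second is February 9.
1 September 2031 is a Monday, so the first Sunday is September 7 and the third is September 21.
At the standard offset (UTC+00:30), 11:30 UTC + 0h30m = 12:00 Yalell standard time.
Daylight saving runs 9 February – 21 September; the standard-time date in Yalell, September 19, 2031, is inside that window, so Yalell is at UTC+01:30.
11:30 UTC + 1h30m = 13:00 local.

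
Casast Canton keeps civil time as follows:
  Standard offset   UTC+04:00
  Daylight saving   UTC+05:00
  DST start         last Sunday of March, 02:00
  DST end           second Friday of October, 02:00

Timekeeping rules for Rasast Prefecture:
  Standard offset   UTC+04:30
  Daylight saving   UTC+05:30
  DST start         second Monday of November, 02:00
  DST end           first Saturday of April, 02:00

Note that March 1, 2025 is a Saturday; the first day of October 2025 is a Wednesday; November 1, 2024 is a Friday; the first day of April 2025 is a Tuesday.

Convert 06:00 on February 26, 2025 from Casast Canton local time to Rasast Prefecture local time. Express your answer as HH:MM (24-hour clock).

07:30

1 March 2025 is a Saturday, so Sundays fall on 2, 9, 16, 23, 30; the last is March 30.
1 October 2025 is a Wednesday, so the first Friday is October 3 and the second is October 10.
February 26, 2025 does not fall between 30 March and 10 October, so daylight saving is not in effect and Casast Canton is at UTC+04:00.
06:00 Casast Canton − 4h = 02:00 UTC.
1 November 2024 is a Friday, so the first Monday is November 4 and the second is November 11.
1 April 2025 is a Tuesday, so the first Saturday is April 5.
At the standard offset (UTC+04:30), 02:00 UTC + 4h30m = 06:30 Rasast Prefecture standard time.
The standard-time date in Rasast Prefecture, February 26, 2025, lies within the daylight-saving period (11 November 2024 – 5 April 2025), so Rasast Prefecture is on daylight time, UTC+05:30.
02:00 UTC + 5h30m = 07:30 Rasast Prefecture.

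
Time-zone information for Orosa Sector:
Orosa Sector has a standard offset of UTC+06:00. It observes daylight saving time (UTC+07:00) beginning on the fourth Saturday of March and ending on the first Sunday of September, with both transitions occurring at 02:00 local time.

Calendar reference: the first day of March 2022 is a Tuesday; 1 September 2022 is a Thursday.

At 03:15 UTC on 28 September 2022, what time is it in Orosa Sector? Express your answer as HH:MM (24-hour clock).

1 March 2022 is a Tuesday, so the first Saturday is March 5 and the fourth is March 26.
1 September 2022 is a Thursday, so the first Sunday is September 4.
At the standard offset (UTC+06:00), 03:15 UTC + 6h = 09:15 Orosa Sector standard time.
The standard-time date in Orosa Sector, 28 September 2022, does not fall between 26 March and 4 September, so daylight saving is not in effect and Orosa Sector is at UTC+06:00.
03:15 UTC + 6h = 09:15 local.

09:15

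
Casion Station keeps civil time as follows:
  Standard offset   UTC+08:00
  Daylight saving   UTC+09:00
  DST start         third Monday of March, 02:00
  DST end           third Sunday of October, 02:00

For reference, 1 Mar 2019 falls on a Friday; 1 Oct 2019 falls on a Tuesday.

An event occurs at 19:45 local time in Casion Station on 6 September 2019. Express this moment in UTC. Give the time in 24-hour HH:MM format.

1 March 2019 is a Friday, so the first Monday is March 4 and the third is March 18.
1 October 2019 is a Tuesday, so the first Sunday is October 6 and the third is October 20.
6 September 2019 lies within the daylight-saving period (18 March – 20 October), so Casion Station is on daylight time, UTC+09:00.
19:45 local − 9h = 10:45 UTC.

10:45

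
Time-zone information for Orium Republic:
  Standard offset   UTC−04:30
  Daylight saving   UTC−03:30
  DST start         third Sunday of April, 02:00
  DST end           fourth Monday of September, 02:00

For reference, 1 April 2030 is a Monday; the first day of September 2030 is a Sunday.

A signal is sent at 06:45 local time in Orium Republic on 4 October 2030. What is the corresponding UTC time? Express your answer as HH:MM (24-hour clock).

11:15

1 April 2030 is a Monday, so the first Sunday is April 7 and the third is April 21.
1 September 2030 is a Sunday, so the first Monday is September 2 and the fourth is September 23.
4 October 2030 is outside the daylight-saving period (21 April – 23 September), so Orium Republic is on standard time, UTC−04:30.
06:45 local + 4h30m = 11:15 UTC.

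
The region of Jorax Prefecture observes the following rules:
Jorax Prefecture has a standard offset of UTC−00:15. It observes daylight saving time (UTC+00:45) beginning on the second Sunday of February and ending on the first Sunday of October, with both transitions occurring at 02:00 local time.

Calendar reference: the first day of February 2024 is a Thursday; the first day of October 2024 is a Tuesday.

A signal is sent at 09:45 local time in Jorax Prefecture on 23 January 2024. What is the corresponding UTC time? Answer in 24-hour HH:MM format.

1 February 2024 is a Thursday, so the first Sunday is February 4 and the second is February 11.
1 October 2024 is a Tuesday, so the first Sunday is October 6.
23 January 2024 is outside the daylight-saving period (11 February – 6 October), so Jorax Prefecture is on standard time, UTC−00:15.
09:45 local + 0h15m = 10:00 UTC.

10:00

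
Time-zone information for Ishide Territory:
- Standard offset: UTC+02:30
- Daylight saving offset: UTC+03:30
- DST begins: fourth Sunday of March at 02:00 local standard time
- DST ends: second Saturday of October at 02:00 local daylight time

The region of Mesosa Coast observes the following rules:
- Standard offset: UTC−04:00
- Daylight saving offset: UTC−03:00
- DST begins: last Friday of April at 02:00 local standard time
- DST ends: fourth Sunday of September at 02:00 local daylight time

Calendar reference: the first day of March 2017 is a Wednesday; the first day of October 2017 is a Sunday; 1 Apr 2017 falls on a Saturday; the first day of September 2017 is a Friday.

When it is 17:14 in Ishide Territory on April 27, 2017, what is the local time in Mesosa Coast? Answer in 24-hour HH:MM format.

09:44

1 March 2017 is a Wednesday, so the first Sunday is March 5 and the fourth is March 26.
1 October 2017 is a Sunday, so the first Saturday is October 7 and the second is October 14.
April 27, 2017 falls between 26 March and 14 October, so daylight saving is in effect and Ishide Territory is at UTC+03:30.
17:14 Ishide Territory − 3h30m = 13:44 UTC.
1 April 2017 is a Saturday, so Fridays fall on 7, 14, 21, 28; the last is April 28.
1 September 2017 is a Friday, so the first Sunday is September 3 and the fourth is September 24.
At the standard offset (UTC−04:00), 13:44 UTC − 4h = 09:44 Mesosa Coast standard time.
Daylight saving runs 28 April – 24 September; the standard-time date in Mesosa Coast, April 27, 2017, is outside that window, so Mesosa Coast is on standard time at UTC−04:00.
13:44 UTC − 4h = 09:44 Mesosa Coast.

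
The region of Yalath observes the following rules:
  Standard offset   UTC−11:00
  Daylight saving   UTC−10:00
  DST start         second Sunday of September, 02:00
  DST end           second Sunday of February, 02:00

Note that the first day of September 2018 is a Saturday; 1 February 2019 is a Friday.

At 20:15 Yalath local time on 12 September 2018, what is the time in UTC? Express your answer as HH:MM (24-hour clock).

06:15

1 September 2018 is a Saturday, so the first Sunday is September 2 and the second is September 9.
1 February 2019 is a Friday, so the first Sunday is February 3 and the second is February 10.
Daylight saving runs 9 September 2018 – 10 February 2019; 12 September 2018 is inside that window, so Yalath is at UTC−10:00.
20:15 local + 10h = 06:15 UTC (rolling into the next day, 13 September 2018).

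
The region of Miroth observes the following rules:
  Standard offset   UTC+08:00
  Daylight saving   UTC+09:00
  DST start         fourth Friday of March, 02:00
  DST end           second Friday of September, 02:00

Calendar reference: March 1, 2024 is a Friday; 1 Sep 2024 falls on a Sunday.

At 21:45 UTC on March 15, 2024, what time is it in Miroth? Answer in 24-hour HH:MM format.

1 March 2024 is a Friday, so the first Friday is March 1 and the fourth is March 22.
1 September 2024 is a Sunday, so the first Friday is September 6 and the second is September 13.
At the standard offset (UTC+08:00), 21:45 UTC + 8h = 05:45 Miroth standard time (rolling into the next day, 16 March 2024).
The standard-time date in Miroth, March 16, 2024, is outside the daylight-saving period (22 March – 13 September), so Miroth is on standard time, UTC+08:00.
21:45 UTC + 8h = 05:45 local (rolling into the next day, 16 March 2024).

05:45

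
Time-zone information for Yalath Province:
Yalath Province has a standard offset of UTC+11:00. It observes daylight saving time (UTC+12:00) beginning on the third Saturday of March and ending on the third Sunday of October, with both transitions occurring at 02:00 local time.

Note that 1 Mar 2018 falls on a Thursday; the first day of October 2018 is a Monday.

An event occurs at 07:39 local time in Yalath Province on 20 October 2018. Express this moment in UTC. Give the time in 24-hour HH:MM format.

19:39

1 March 2018 is a Thursday, so the first Saturday is March 3 and the third is March 17.
1 October 2018 is a Monday, so the first Sunday is October 7 and the third is October 21.
Daylight saving runs 17 March – 21 October; 20 October 2018 is inside that window, so Yalath Province is at UTC+12:00.
07:39 local − 12h = 19:39 UTC (rolling into the previous day, 19 October 2018).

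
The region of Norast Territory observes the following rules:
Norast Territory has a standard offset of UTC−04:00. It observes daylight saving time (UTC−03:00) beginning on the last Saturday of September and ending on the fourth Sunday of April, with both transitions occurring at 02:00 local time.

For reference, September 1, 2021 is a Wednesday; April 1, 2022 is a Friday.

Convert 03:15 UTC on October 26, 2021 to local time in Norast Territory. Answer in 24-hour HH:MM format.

1 September 2021 is a Wednesday, so Saturdays fall on 4, 11, 18, 25; the last is September 25.
1 April 2022 is a Friday, so the first Sunday is April 3 and the fourth is April 24.
At the standard offset (UTC−04:00), 03:15 UTC − 4h = 23:15 Norast Territory standard time (rolling into the previous day, 25 October 2021).
The standard-time date in Norast Territory, October 25, 2021, lies within the daylight-saving period (25 September 2021 – 24 April 2022), so Norast Territory is on daylight time, UTC−03:00.
03:15 UTC − 3h = 00:15 local.

00:15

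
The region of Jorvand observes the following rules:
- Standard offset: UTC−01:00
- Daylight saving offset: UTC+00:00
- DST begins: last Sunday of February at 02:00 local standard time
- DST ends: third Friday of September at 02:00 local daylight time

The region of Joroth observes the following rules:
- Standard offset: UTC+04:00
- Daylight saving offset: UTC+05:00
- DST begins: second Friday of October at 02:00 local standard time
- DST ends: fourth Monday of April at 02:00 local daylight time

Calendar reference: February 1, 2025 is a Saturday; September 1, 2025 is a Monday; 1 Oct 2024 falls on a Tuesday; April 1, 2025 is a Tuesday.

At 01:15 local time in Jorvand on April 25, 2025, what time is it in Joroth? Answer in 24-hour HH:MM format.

06:15

1 February 2025 is a Saturday, so Sundays fall on 2, 9, 16, 23; the last is February 23.
1 September 2025 is a Monday, so the first Friday is September 5 and the third is September 19.
April 25, 2025 falls between 23 February and 19 September, so daylight saving is in effect and Jorvand is at UTC+00:00.
01:15 Jorvand − 0h = 01:15 UTC.
1 October 2024 is a Tuesday, so the first Friday is October 4 and the second is October 11.
1 April 2025 is a Tuesday, so the first Monday is April 7 and the fourth is April 28.
At the standard offset (UTC+04:00), 01:15 UTC + 4h = 05:15 Joroth standard time.
The standard-time date in Joroth, April 25, 2025, falls between 11 October 2024 and 28 April 2025, so daylight saving is in effect and Joroth is at UTC+05:00.
01:15 UTC + 5h = 06:15 Joroth.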